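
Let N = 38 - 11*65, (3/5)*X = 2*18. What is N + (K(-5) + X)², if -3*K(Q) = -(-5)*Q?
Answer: 35932/9 ≈ 3992.4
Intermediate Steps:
X = 60 (X = 5*(2*18)/3 = (5/3)*36 = 60)
K(Q) = -5*Q/3 (K(Q) = -(-5)*(-Q)/3 = -5*Q/3)
N = -677 (N = 38 - 715 = -677)
N + (K(-5) + X)² = -677 + (-5/3*(-5) + 60)² = -677 + (25/3 + 60)² = -677 + (205/3)² = -677 + 42025/9 = 35932/9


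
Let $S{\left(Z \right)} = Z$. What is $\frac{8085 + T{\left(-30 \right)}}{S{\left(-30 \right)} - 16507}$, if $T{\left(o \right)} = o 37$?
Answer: $- \frac{6975}{16537} \approx -0.42178$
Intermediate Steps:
$T{\left(o \right)} = 37 o$
$\frac{8085 + T{\left(-30 \right)}}{S{\left(-30 \right)} - 16507} = \frac{8085 + 37 \left(-30\right)}{-30 - 16507} = \frac{8085 - 1110}{-16537} = 6975 \left(- \frac{1}{16537}\right) = - \frac{6975}{16537}$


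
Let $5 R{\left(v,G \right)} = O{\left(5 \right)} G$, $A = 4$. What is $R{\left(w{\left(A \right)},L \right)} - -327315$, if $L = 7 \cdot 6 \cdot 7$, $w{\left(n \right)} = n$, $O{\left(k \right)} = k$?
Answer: $327609$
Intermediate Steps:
$L = 294$ ($L = 42 \cdot 7 = 294$)
$R{\left(v,G \right)} = G$ ($R{\left(v,G \right)} = \frac{5 G}{5} = G$)
$R{\left(w{\left(A \right)},L \right)} - -327315 = 294 - -327315 = 294 + 327315 = 327609$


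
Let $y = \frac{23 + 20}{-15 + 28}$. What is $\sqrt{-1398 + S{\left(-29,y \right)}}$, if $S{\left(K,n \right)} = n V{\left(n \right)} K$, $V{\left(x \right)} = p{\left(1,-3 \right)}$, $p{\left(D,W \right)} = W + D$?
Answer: $\frac{56 i \sqrt{65}}{13} \approx 34.73 i$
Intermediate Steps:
$p{\left(D,W \right)} = D + W$
$V{\left(x \right)} = -2$ ($V{\left(x \right)} = 1 - 3 = -2$)
$y = \frac{43}{13} \approx 3.3077$
$S{\left(K,n \right)} = - 2 K n$ ($S{\left(K,n \right)} = n \left(-2\right) K = - 2 n K = - 2 K n$)
$\sqrt{-1398 + S{\left(-29,y \right)}} = \sqrt{-1398 - \left(-58\right) \frac{43}{13}} = \sqrt{-1398 + \frac{2494}{13}} = \sqrt{- \frac{15680}{13}} = \frac{56 i \sqrt{65}}{13}$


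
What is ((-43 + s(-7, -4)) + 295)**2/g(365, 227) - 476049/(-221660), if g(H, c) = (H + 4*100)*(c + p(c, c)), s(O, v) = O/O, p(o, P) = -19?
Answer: 4496857591/1763526960 ≈ 2.5499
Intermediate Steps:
s(O, v) = 1
g(H, c) = (-19 + c)*(400 + H) (g(H, c) = (H + 4*100)*(c - 19) = (H + 400)*(-19 + c) = (400 + H)*(-19 + c) = (-19 + c)*(400 + H))
((-43 + s(-7, -4)) + 295)**2/g(365, 227) - 476049/(-221660) = ((-43 + 1) + 295)**2/(-7600 - 19*365 + 400*227 + 365*227) - 476049/(-221660) = (-42 + 295)**2/(-7600 - 6935 + 90800 + 82855) - 476049*(-1/221660) = 253**2/159120 + 476049/221660 = 64009*(1/159120) + 476049/221660 = 64009/159120 + 476049/221660 = 4496857591/1763526960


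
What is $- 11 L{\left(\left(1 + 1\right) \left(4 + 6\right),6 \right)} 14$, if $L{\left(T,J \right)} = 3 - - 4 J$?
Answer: $-4158$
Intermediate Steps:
$L{\left(T,J \right)} = 3 + 4 J$
$- 11 L{\left(\left(1 + 1\right) \left(4 + 6\right),6 \right)} 14 = - 11 \left(3 + 4 \cdot 6\right) 14 = - 11 \left(3 + 24\right) 14 = \left(-11\right) 27 \cdot 14 = \left(-297\right) 14 = -4158$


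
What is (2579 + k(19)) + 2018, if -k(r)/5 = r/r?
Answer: 4592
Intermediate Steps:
k(r) = -5 (k(r) = -5*r/r = -5*1 = -5)
(2579 + k(19)) + 2018 = (2579 - 5) + 2018 = 2574 + 2018 = 4592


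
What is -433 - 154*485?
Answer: -75123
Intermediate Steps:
-433 - 154*485 = -433 - 74690 = -75123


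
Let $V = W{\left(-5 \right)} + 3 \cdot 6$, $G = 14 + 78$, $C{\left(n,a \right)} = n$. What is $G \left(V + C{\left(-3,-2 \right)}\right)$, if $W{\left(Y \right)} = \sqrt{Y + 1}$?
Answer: $1380 + 184 i \approx 1380.0 + 184.0 i$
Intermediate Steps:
$W{\left(Y \right)} = \sqrt{1 + Y}$
$G = 92$
$V = 18 + 2 i$ ($V = \sqrt{1 - 5} + 3 \cdot 6 = \sqrt{-4} + 18 = 2 i + 18 = 18 + 2 i \approx 18.0 + 2.0 i$)
$G \left(V + C{\left(-3,-2 \right)}\right) = 92 \left(\left(18 + 2 i\right) - 3\right) = 92 \left(15 + 2 i\right) = 1380 + 184 i$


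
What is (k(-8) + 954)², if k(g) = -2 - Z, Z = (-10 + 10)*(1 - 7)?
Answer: 906304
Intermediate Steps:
Z = 0 (Z = 0*(-6) = 0)
k(g) = -2 (k(g) = -2 - 1*0 = -2 + 0 = -2)
(k(-8) + 954)² = (-2 + 954)² = 952² = 906304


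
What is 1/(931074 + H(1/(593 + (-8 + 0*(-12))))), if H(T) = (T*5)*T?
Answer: 68445/63727359931 ≈ 1.0740e-6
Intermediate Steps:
H(T) = 5*T**2 (H(T) = (5*T)*T = 5*T**2)
1/(931074 + H(1/(593 + (-8 + 0*(-12))))) = 1/(931074 + 5*(1/(593 + (-8 + 0*(-12))))**2) = 1/(931074 + 5*(1/(593 + (-8 + 0)))**2) = 1/(931074 + 5*(1/(593 - 8))**2) = 1/(931074 + 5*(1/585)**2) = 1/(931074 + 5*(1/342225)) = 1/(931074 + 1/68445) = 1/(63727359931/68445) = 68445/63727359931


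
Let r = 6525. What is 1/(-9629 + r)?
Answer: -1/3104 ≈ -0.00032216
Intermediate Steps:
1/(-9629 + r) = 1/(-9629 + 6525) = 1/(-3104) = -1/3104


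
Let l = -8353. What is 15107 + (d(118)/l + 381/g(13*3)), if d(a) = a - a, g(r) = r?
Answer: 196518/13 ≈ 15117.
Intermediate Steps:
d(a) = 0
15107 + (d(118)/l + 381/g(13*3)) = 15107 + (0/(-8353) + 381/((13*3))) = 15107 + (0*(-1/8353) + 381/39) = 15107 + (0 + 381*(1/39)) = 15107 + (0 + 127/13) = 15107 + 127/13 = 196518/13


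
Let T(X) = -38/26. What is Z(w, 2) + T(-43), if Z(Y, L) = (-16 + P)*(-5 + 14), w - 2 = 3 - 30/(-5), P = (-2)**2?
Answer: -1423/13 ≈ -109.46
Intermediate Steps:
P = 4
w = 11 (w = 2 + (3 - 30/(-5)) = 2 + (3 - 30*(-1)/5) = 2 + (3 - 1*(-6)) = 2 + (3 + 6) = 2 + 9 = 11)
T(X) = -19/13 (T(X) = -38*1/26 = -19/13)
Z(Y, L) = -108 (Z(Y, L) = (-16 + 4)*(-5 + 14) = -12*9 = -108)
Z(w, 2) + T(-43) = -108 - 19/13 = -1423/13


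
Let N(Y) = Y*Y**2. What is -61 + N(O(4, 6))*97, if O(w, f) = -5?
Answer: -12186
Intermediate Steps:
N(Y) = Y**3
-61 + N(O(4, 6))*97 = -61 + (-5)**3*97 = -61 - 125*97 = -61 - 12125 = -12186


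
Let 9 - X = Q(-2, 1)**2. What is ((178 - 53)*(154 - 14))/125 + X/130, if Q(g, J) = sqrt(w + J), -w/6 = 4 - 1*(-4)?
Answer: 9128/65 ≈ 140.43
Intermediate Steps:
w = -48 (w = -6*(4 - 1*(-4)) = -6*(4 + 4) = -6*8 = -48)
Q(g, J) = sqrt(-48 + J)
X = 56 (X = 9 - (sqrt(-48 + 1))**2 = 9 - (sqrt(-47))**2 = 9 - (I*sqrt(47))**2 = 9 - 1*(-47) = 9 + 47 = 56)
((178 - 53)*(154 - 14))/125 + X/130 = ((178 - 53)*(154 - 14))/125 + 56/130 = (125*140)*(1/125) + 56*(1/130) = 17500*(1/125) + 28/65 = 140 + 28/65 = 9128/65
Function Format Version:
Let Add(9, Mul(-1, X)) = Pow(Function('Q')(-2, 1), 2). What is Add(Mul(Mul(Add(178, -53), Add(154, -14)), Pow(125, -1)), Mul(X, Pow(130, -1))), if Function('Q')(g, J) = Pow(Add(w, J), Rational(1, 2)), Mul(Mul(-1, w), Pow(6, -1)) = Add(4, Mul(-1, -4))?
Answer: Rational(9128, 65) ≈ 140.43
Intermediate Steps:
w = -48 (w = Mul(-6, Add(4, Mul(-1, -4))) = Mul(-6, Add(4, 4)) = Mul(-6, 8) = -48)
Function('Q')(g, J) = Pow(Add(-48, J), Rational(1, 2))
X = 56 (X = Add(9, Mul(-1, Pow(Pow(Add(-48, 1), Rational(1, 2)), 2))) = Add(9, Mul(-1, Pow(Pow(-47, Rational(1, 2)), 2))) = Add(9, Mul(-1, Pow(Mul(I, Pow(47, Rational(1, 2))), 2))) = Add(9, Mul(-1, -47)) = Add(9, 47) = 56)
Add(Mul(Mul(Add(178, -53), Add(154, -14)), Pow(125, -1)), Mul(X, Pow(130, -1))) = Add(Mul(Mul(Add(178, -53), Add(154, -14)), Pow(125, -1)), Mul(56, Pow(130, -1))) = Add(Mul(Mul(125, 140), Rational(1, 125)), Mul(56, Rational(1, 130))) = Add(Mul(17500, Rational(1, 125)), Rational(28, 65)) = Add(140, Rational(28, 65)) = Rational(9128, 65)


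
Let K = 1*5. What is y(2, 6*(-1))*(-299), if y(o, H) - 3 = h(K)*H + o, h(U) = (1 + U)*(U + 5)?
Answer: 106145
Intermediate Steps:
K = 5
h(U) = (1 + U)*(5 + U)
y(o, H) = 3 + o + 60*H (y(o, H) = 3 + ((5 + 5² + 6*5)*H + o) = 3 + ((5 + 25 + 30)*H + o) = 3 + (60*H + o) = 3 + (o + 60*H) = 3 + o + 60*H)
y(2, 6*(-1))*(-299) = (3 + 2 + 60*(6*(-1)))*(-299) = (3 + 2 + 60*(-6))*(-299) = (3 + 2 - 360)*(-299) = -355*(-299) = 106145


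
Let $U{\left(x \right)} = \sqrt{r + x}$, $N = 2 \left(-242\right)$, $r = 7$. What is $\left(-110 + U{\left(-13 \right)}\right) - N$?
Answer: $374 + i \sqrt{6} \approx 374.0 + 2.4495 i$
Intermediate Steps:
$N = -484$
$U{\left(x \right)} = \sqrt{7 + x}$
$\left(-110 + U{\left(-13 \right)}\right) - N = \left(-110 + \sqrt{7 - 13}\right) - -484 = \left(-110 + \sqrt{-6}\right) + 484 = \left(-110 + i \sqrt{6}\right) + 484 = 374 + i \sqrt{6}$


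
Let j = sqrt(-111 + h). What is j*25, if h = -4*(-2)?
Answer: 25*I*sqrt(103) ≈ 253.72*I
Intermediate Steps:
h = 8
j = I*sqrt(103) (j = sqrt(-111 + 8) = sqrt(-103) = I*sqrt(103) ≈ 10.149*I)
j*25 = (I*sqrt(103))*25 = 25*I*sqrt(103)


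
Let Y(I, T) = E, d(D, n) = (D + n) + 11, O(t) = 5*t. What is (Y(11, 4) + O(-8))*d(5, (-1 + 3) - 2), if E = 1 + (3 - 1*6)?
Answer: -672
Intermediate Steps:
E = -2 (E = 1 + (3 - 6) = 1 - 3 = -2)
d(D, n) = 11 + D + n
Y(I, T) = -2
(Y(11, 4) + O(-8))*d(5, (-1 + 3) - 2) = (-2 + 5*(-8))*(11 + 5 + ((-1 + 3) - 2)) = (-2 - 40)*(11 + 5 + (2 - 2)) = -42*(11 + 5 + 0) = -42*16 = -672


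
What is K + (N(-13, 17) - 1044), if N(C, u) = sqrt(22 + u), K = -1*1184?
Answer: -2228 + sqrt(39) ≈ -2221.8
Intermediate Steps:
K = -1184
K + (N(-13, 17) - 1044) = -1184 + (sqrt(22 + 17) - 1044) = -1184 + (sqrt(39) - 1044) = -1184 + (-1044 + sqrt(39)) = -2228 + sqrt(39)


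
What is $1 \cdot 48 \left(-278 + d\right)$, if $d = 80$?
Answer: $-9504$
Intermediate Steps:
$1 \cdot 48 \left(-278 + d\right) = 1 \cdot 48 \left(-278 + 80\right) = 48 \left(-198\right) = -9504$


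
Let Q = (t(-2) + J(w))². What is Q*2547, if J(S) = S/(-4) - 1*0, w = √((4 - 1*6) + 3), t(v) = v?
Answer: 206307/16 ≈ 12894.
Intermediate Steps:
w = 1 (w = √((4 - 6) + 3) = √(-2 + 3) = √1 = 1)
J(S) = -S/4 (J(S) = S*(-¼) + 0 = -S/4 + 0 = -S/4)
Q = 81/16 (Q = (-2 - ¼*1)² = (-2 - ¼)² = (-9/4)² = 81/16 ≈ 5.0625)
Q*2547 = (81/16)*2547 = 206307/16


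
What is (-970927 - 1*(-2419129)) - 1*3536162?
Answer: -2087960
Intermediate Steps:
(-970927 - 1*(-2419129)) - 1*3536162 = (-970927 + 2419129) - 3536162 = 1448202 - 3536162 = -2087960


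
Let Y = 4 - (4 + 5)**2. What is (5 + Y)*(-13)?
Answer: 936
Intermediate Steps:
Y = -77 (Y = 4 - 1*9**2 = 4 - 1*81 = 4 - 81 = -77)
(5 + Y)*(-13) = (5 - 77)*(-13) = -72*(-13) = 936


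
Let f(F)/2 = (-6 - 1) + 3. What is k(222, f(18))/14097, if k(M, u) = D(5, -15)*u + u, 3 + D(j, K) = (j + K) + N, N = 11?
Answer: 8/14097 ≈ 0.00056750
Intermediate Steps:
D(j, K) = 8 + K + j (D(j, K) = -3 + ((j + K) + 11) = -3 + ((K + j) + 11) = -3 + (11 + K + j) = 8 + K + j)
f(F) = -8 (f(F) = 2*((-6 - 1) + 3) = 2*(-7 + 3) = 2*(-4) = -8)
k(M, u) = -u (k(M, u) = (8 - 15 + 5)*u + u = -2*u + u = -u)
k(222, f(18))/14097 = -1*(-8)/14097 = 8*(1/14097) = 8/14097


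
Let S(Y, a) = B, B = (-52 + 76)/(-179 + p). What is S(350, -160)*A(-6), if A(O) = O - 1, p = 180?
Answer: -168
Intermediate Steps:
B = 24 (B = (-52 + 76)/(-179 + 180) = 24/1 = 24*1 = 24)
A(O) = -1 + O
S(Y, a) = 24
S(350, -160)*A(-6) = 24*(-1 - 6) = 24*(-7) = -168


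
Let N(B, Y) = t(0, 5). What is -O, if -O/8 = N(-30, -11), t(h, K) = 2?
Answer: 16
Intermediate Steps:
N(B, Y) = 2
O = -16 (O = -8*2 = -16)
-O = -1*(-16) = 16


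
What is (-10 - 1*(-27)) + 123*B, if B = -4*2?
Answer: -967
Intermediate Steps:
B = -8
(-10 - 1*(-27)) + 123*B = (-10 - 1*(-27)) + 123*(-8) = (-10 + 27) - 984 = 17 - 984 = -967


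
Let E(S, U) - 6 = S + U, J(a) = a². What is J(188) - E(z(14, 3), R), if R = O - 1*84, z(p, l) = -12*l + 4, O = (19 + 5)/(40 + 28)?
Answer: 602712/17 ≈ 35454.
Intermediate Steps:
O = 6/17 (O = 24/68 = 24*(1/68) = 6/17 ≈ 0.35294)
z(p, l) = 4 - 12*l
R = -1422/17 (R = 6/17 - 1*84 = 6/17 - 84 = -1422/17 ≈ -83.647)
E(S, U) = 6 + S + U (E(S, U) = 6 + (S + U) = 6 + S + U)
J(188) - E(z(14, 3), R) = 188² - (6 + (4 - 12*3) - 1422/17) = 35344 - (6 + (4 - 36) - 1422/17) = 35344 - (6 - 32 - 1422/17) = 35344 - 1*(-1864/17) = 35344 + 1864/17 = 602712/17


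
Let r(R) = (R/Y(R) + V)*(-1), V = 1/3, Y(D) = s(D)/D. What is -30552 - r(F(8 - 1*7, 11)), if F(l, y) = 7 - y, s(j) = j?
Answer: -91667/3 ≈ -30556.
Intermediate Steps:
Y(D) = 1 (Y(D) = D/D = 1)
V = ⅓ ≈ 0.33333
r(R) = -⅓ - R (r(R) = (R/1 + ⅓)*(-1) = (R*1 + ⅓)*(-1) = (R + ⅓)*(-1) = (⅓ + R)*(-1) = -⅓ - R)
-30552 - r(F(8 - 1*7, 11)) = -30552 - (-⅓ - (7 - 1*11)) = -30552 - (-⅓ - (7 - 11)) = -30552 - (-⅓ - 1*(-4)) = -30552 - (-⅓ + 4) = -30552 - 1*11/3 = -30552 - 11/3 = -91667/3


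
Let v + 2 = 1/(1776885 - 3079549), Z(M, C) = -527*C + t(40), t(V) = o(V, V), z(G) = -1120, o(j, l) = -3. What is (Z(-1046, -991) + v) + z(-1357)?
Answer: 678859895647/1302664 ≈ 5.2113e+5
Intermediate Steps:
t(V) = -3
Z(M, C) = -3 - 527*C (Z(M, C) = -527*C - 3 = -3 - 527*C)
v = -2605329/1302664 (v = -2 + 1/(1776885 - 3079549) = -2 + 1/(-1302664) = -2 - 1/1302664 = -2605329/1302664 ≈ -2.0000)
(Z(-1046, -991) + v) + z(-1357) = ((-3 - 527*(-991)) - 2605329/1302664) - 1120 = ((-3 + 522257) - 2605329/1302664) - 1120 = (522254 - 2605329/1302664) - 1120 = 680318879327/1302664 - 1120 = 678859895647/1302664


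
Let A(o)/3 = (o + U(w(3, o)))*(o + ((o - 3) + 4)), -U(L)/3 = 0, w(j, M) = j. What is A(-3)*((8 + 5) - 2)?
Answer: 495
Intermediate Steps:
U(L) = 0 (U(L) = -3*0 = 0)
A(o) = 3*o*(1 + 2*o) (A(o) = 3*((o + 0)*(o + ((o - 3) + 4))) = 3*(o*(o + ((-3 + o) + 4))) = 3*(o*(o + (1 + o))) = 3*(o*(1 + 2*o)) = 3*o*(1 + 2*o))
A(-3)*((8 + 5) - 2) = (3*(-3)*(1 + 2*(-3)))*((8 + 5) - 2) = (3*(-3)*(1 - 6))*(13 - 2) = (3*(-3)*(-5))*11 = 45*11 = 495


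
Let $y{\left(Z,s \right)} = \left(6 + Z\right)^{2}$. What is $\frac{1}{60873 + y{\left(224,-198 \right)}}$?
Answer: $\frac{1}{113773} \approx 8.7894 \cdot 10^{-6}$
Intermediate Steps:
$\frac{1}{60873 + y{\left(224,-198 \right)}} = \frac{1}{60873 + \left(6 + 224\right)^{2}} = \frac{1}{60873 + 230^{2}} = \frac{1}{60873 + 52900} = \frac{1}{113773}$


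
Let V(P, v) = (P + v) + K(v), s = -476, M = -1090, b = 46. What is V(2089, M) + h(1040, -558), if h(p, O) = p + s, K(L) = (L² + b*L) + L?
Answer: 1138433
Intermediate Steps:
K(L) = L² + 47*L (K(L) = (L² + 46*L) + L = L² + 47*L)
h(p, O) = -476 + p (h(p, O) = p - 476 = -476 + p)
V(P, v) = P + v + v*(47 + v) (V(P, v) = (P + v) + v*(47 + v) = P + v + v*(47 + v))
V(2089, M) + h(1040, -558) = (2089 - 1090 - 1090*(47 - 1090)) + (-476 + 1040) = (2089 - 1090 - 1090*(-1043)) + 564 = (2089 - 1090 + 1136870) + 564 = 1137869 + 564 = 1138433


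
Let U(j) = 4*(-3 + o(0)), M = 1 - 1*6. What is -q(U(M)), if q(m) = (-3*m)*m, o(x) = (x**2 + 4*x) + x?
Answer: 432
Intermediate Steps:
M = -5 (M = 1 - 6 = -5)
o(x) = x**2 + 5*x
U(j) = -12 (U(j) = 4*(-3 + 0*(5 + 0)) = 4*(-3 + 0*5) = 4*(-3 + 0) = 4*(-3) = -12)
q(m) = -3*m**2
-q(U(M)) = -(-3)*(-12)**2 = -(-3)*144 = -1*(-432) = 432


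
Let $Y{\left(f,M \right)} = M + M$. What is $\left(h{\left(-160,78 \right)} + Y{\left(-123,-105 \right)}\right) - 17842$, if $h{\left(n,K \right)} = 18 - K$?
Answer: $-18112$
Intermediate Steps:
$Y{\left(f,M \right)} = 2 M$
$\left(h{\left(-160,78 \right)} + Y{\left(-123,-105 \right)}\right) - 17842 = \left(\left(18 - 78\right) + 2 \left(-105\right)\right) - 17842 = \left(\left(18 - 78\right) - 210\right) - 17842 = \left(-60 - 210\right) - 17842 = -270 - 17842 = -18112$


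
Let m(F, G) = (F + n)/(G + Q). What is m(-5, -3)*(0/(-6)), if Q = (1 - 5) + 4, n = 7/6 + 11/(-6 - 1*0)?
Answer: 0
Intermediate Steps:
n = -⅔ (n = 7*(⅙) + 11/(-6 + 0) = 7/6 + 11/(-6) = 7/6 + 11*(-⅙) = 7/6 - 11/6 = -⅔ ≈ -0.66667)
Q = 0 (Q = -4 + 4 = 0)
m(F, G) = (-⅔ + F)/G (m(F, G) = (F - ⅔)/(G + 0) = (-⅔ + F)/G)
m(-5, -3)*(0/(-6)) = ((-⅔ - 5)/(-3))*(0/(-6)) = (-⅓*(-17/3))*(0*(-⅙)) = (17/9)*0 = 0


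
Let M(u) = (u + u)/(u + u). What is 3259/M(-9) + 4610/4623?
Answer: 15070967/4623 ≈ 3260.0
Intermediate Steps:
M(u) = 1 (M(u) = (2*u)/((2*u)) = (2*u)*(1/(2*u)) = 1)
3259/M(-9) + 4610/4623 = 3259/1 + 4610/4623 = 3259*1 + 4610*(1/4623) = 3259 + 4610/4623 = 15070967/4623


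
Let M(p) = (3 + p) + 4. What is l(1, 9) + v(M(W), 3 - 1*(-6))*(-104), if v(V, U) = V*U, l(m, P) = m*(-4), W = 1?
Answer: -7492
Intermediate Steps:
l(m, P) = -4*m
M(p) = 7 + p
v(V, U) = U*V
l(1, 9) + v(M(W), 3 - 1*(-6))*(-104) = -4*1 + ((3 - 1*(-6))*(7 + 1))*(-104) = -4 + ((3 + 6)*8)*(-104) = -4 + (9*8)*(-104) = -4 + 72*(-104) = -4 - 7488 = -7492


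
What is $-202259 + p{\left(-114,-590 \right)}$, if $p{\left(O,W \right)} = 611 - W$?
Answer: $-201058$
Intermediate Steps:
$-202259 + p{\left(-114,-590 \right)} = -202259 + \left(611 - -590\right) = -202259 + \left(611 + 590\right) = -202259 + 1201 = -201058$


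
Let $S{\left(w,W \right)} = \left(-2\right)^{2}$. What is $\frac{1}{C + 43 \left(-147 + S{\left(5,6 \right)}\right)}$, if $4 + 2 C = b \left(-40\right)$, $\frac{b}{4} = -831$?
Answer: $\frac{1}{60329} \approx 1.6576 \cdot 10^{-5}$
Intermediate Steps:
$b = -3324$ ($b = 4 \left(-831\right) = -3324$)
$S{\left(w,W \right)} = 4$
$C = 66478$ ($C = -2 + \frac{\left(-3324\right) \left(-40\right)}{2} = -2 + \frac{1}{2} \cdot 132960 = -2 + 66480 = 66478$)
$\frac{1}{C + 43 \left(-147 + S{\left(5,6 \right)}\right)} = \frac{1}{66478 + 43 \left(-147 + 4\right)} = \frac{1}{66478 + 43 \left(-143\right)} = \frac{1}{66478 - 6149} = \frac{1}{60329}$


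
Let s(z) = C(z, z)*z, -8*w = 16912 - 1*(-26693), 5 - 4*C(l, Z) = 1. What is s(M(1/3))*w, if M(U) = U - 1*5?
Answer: 101745/4 ≈ 25436.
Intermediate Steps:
C(l, Z) = 1 (C(l, Z) = 5/4 - ¼*1 = 5/4 - ¼ = 1)
M(U) = -5 + U (M(U) = U - 5 = -5 + U)
w = -43605/8 (w = -(16912 - 1*(-26693))/8 = -(16912 + 26693)/8 = -⅛*43605 = -43605/8 ≈ -5450.6)
s(z) = z (s(z) = 1*z = z)
s(M(1/3))*w = (-5 + 1/3)*(-43605/8) = (-5 + ⅓)*(-43605/8) = -14/3*(-43605/8) = 101745/4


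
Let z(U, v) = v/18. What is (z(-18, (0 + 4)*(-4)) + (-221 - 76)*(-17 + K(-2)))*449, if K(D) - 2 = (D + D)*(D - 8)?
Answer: -30008017/9 ≈ -3.3342e+6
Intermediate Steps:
K(D) = 2 + 2*D*(-8 + D) (K(D) = 2 + (D + D)*(D - 8) = 2 + (2*D)*(-8 + D) = 2 + 2*D*(-8 + D))
z(U, v) = v/18 (z(U, v) = v*(1/18) = v/18)
(z(-18, (0 + 4)*(-4)) + (-221 - 76)*(-17 + K(-2)))*449 = (((0 + 4)*(-4))/18 + (-221 - 76)*(-17 + (2 - 16*(-2) + 2*(-2)²)))*449 = ((4*(-4))/18 - 297*(-17 + (2 + 32 + 2*4)))*449 = ((1/18)*(-16) - 297*(-17 + (2 + 32 + 8)))*449 = (-8/9 - 297*(-17 + 42))*449 = (-8/9 - 297*25)*449 = (-8/9 - 7425)*449 = -66833/9*449 = -30008017/9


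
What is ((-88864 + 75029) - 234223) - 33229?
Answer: -281287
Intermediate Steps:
((-88864 + 75029) - 234223) - 33229 = (-13835 - 234223) - 33229 = -248058 - 33229 = -281287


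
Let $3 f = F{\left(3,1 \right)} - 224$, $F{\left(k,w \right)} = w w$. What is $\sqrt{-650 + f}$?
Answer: $\frac{i \sqrt{6519}}{3} \approx 26.913 i$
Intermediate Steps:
$F{\left(k,w \right)} = w^{2}$
$f = - \frac{223}{3}$ ($f = \frac{1^{2} - 224}{3} = \frac{1 - 224}{3} = \frac{1}{3} \left(-223\right) = - \frac{223}{3} \approx -74.333$)
$\sqrt{-650 + f} = \sqrt{-650 - \frac{223}{3}} = \sqrt{- \frac{2173}{3}} = \frac{i \sqrt{6519}}{3}$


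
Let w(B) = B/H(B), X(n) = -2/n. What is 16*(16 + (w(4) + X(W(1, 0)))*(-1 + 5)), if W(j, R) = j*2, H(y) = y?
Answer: 256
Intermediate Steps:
W(j, R) = 2*j
w(B) = 1 (w(B) = B/B = 1)
16*(16 + (w(4) + X(W(1, 0)))*(-1 + 5)) = 16*(16 + (1 - 2/(2*1))*(-1 + 5)) = 16*(16 + (1 - 2/2)*4) = 16*(16 + (1 - 2*1/2)*4) = 16*(16 + (1 - 1)*4) = 16*(16 + 0*4) = 16*(16 + 0) = 16*16 = 256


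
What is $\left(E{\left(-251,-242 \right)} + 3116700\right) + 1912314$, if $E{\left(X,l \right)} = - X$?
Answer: $5029265$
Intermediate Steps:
$\left(E{\left(-251,-242 \right)} + 3116700\right) + 1912314 = \left(\left(-1\right) \left(-251\right) + 3116700\right) + 1912314 = \left(251 + 3116700\right) + 1912314 = 3116951 + 1912314 = 5029265$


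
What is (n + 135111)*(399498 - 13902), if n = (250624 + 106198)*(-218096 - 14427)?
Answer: -31992586551404820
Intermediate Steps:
n = -82969321906 (n = 356822*(-232523) = -82969321906)
(n + 135111)*(399498 - 13902) = (-82969321906 + 135111)*(399498 - 13902) = -82969186795*385596 = -31992586551404820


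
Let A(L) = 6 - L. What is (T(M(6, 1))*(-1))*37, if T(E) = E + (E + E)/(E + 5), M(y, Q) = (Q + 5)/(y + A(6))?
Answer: -148/3 ≈ -49.333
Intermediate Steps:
M(y, Q) = (5 + Q)/y (M(y, Q) = (Q + 5)/(y + (6 - 1*6)) = (5 + Q)/(y + (6 - 6)) = (5 + Q)/(y + 0) = (5 + Q)/y)
T(E) = E + 2*E/(5 + E) (T(E) = E + (2*E)/(5 + E) = E + 2*E/(5 + E))
(T(M(6, 1))*(-1))*37 = ((((5 + 1)/6)*(7 + (5 + 1)/6)/(5 + (5 + 1)/6))*(-1))*37 = ((((1/6)*6)*(7 + (1/6)*6)/(5 + (1/6)*6))*(-1))*37 = ((1*(7 + 1)/(5 + 1))*(-1))*37 = ((1*8/6)*(-1))*37 = ((1*(1/6)*8)*(-1))*37 = ((4/3)*(-1))*37 = -4/3*37 = -148/3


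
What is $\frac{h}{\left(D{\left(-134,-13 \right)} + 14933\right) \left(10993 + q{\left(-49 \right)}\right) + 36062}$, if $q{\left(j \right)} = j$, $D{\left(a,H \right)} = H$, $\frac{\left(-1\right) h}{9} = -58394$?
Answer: $\frac{37539}{11665753} \approx 0.0032179$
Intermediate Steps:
$h = 525546$ ($h = \left(-9\right) \left(-58394\right) = 525546$)
$\frac{h}{\left(D{\left(-134,-13 \right)} + 14933\right) \left(10993 + q{\left(-49 \right)}\right) + 36062} = \frac{525546}{\left(-13 + 14933\right) \left(10993 - 49\right) + 36062} = \frac{525546}{14920 \cdot 10944 + 36062} = \frac{525546}{163284480 + 36062} = \frac{525546}{163320542} = 525546 \cdot \frac{1}{163320542} = \frac{37539}{11665753}$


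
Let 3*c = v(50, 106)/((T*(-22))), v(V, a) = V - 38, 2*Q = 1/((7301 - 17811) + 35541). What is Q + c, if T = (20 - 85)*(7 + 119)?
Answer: 95107/2255042790 ≈ 4.2175e-5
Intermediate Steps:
Q = 1/50062 (Q = 1/(2*((7301 - 17811) + 35541)) = 1/(2*(-10510 + 35541)) = (1/2)/25031 = (1/2)*(1/25031) = 1/50062 ≈ 1.9975e-5)
v(V, a) = -38 + V
T = -8190 (T = -65*126 = -8190)
c = 1/45045 (c = ((-38 + 50)/((-8190*(-22))))/3 = (12/180180)/3 = (12*(1/180180))/3 = (1/3)*(1/15015) = 1/45045 ≈ 2.2200e-5)
Q + c = 1/50062 + 1/45045 = 95107/2255042790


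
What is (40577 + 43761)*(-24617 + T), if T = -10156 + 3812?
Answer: -2611188818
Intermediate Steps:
T = -6344
(40577 + 43761)*(-24617 + T) = (40577 + 43761)*(-24617 - 6344) = 84338*(-30961) = -2611188818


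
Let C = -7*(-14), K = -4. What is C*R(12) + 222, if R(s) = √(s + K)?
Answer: 222 + 196*√2 ≈ 499.19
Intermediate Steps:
C = 98
R(s) = √(-4 + s) (R(s) = √(s - 4) = √(-4 + s))
C*R(12) + 222 = 98*√(-4 + 12) + 222 = 98*√8 + 222 = 98*(2*√2) + 222 = 196*√2 + 222 = 222 + 196*√2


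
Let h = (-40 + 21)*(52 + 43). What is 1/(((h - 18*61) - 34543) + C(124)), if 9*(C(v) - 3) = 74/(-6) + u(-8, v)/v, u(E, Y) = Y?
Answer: -27/1010995 ≈ -2.6706e-5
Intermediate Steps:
h = -1805 (h = -19*95 = -1805)
C(v) = 47/27 (C(v) = 3 + (74/(-6) + v/v)/9 = 3 + (74*(-⅙) + 1)/9 = 3 + (-37/3 + 1)/9 = 3 + (⅑)*(-34/3) = 3 - 34/27 = 47/27)
1/(((h - 18*61) - 34543) + C(124)) = 1/(((-1805 - 18*61) - 34543) + 47/27) = 1/(((-1805 - 1098) - 34543) + 47/27) = 1/((-2903 - 34543) + 47/27) = 1/(-37446 + 47/27) = 1/(-1010995/27) = -27/1010995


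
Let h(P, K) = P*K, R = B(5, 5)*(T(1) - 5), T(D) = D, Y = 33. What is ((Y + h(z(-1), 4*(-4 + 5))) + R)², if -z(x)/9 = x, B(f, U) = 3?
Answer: 3249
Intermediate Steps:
z(x) = -9*x
R = -12 (R = 3*(1 - 5) = 3*(-4) = -12)
h(P, K) = K*P
((Y + h(z(-1), 4*(-4 + 5))) + R)² = ((33 + (4*(-4 + 5))*(-9*(-1))) - 12)² = ((33 + (4*1)*9) - 12)² = ((33 + 4*9) - 12)² = ((33 + 36) - 12)² = (69 - 12)² = 57² = 3249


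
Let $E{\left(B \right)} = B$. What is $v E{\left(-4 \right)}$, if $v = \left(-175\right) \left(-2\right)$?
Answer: $-1400$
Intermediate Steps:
$v = 350$
$v E{\left(-4 \right)} = 350 \left(-4\right) = -1400$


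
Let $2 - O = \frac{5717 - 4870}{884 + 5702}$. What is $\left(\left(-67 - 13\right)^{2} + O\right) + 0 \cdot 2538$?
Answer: $\frac{42162725}{6586} \approx 6401.9$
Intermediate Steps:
$O = \frac{12325}{6586}$ ($O = 2 - \frac{5717 - 4870}{884 + 5702} = 2 - \frac{847}{6586} = \frac{12325}{6586} \approx 1.8714$)
$\left(\left(-67 - 13\right)^{2} + O\right) + 0 \cdot 2538 = \left(\left(-67 - 13\right)^{2} + \frac{12325}{6586}\right) + 0 \cdot 2538 = \left(\left(-80\right)^{2} + \frac{12325}{6586}\right) + 0 = \left(6400 + \frac{12325}{6586}\right) + 0 = \frac{42162725}{6586} + 0 = \frac{42162725}{6586}$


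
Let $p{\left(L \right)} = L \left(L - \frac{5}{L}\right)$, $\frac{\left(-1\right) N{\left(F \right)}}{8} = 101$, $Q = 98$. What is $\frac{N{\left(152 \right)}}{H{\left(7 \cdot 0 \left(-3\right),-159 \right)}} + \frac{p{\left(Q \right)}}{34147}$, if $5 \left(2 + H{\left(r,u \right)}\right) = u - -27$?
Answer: $\frac{69658469}{2424437} \approx 28.732$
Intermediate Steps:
$N{\left(F \right)} = -808$ ($N{\left(F \right)} = \left(-8\right) 101 = -808$)
$H{\left(r,u \right)} = \frac{17}{5} + \frac{u}{5}$ ($H{\left(r,u \right)} = -2 + \frac{u - -27}{5} = -2 + \frac{u + 27}{5} = -2 + \frac{27 + u}{5} = -2 + \left(\frac{27}{5} + \frac{u}{5}\right) = \frac{17}{5} + \frac{u}{5}$)
$\frac{N{\left(152 \right)}}{H{\left(7 \cdot 0 \left(-3\right),-159 \right)}} + \frac{p{\left(Q \right)}}{34147} = - \frac{808}{\frac{17}{5} + \frac{1}{5} \left(-159\right)} + \frac{-5 + 98^{2}}{34147} = - \frac{808}{\frac{17}{5} - \frac{159}{5}} + \left(-5 + 9604\right) \frac{1}{34147} = - \frac{808}{- \frac{142}{5}} + 9599 \cdot \frac{1}{34147} = \left(-808\right) \left(- \frac{5}{142}\right) + \frac{9599}{34147} = \frac{2020}{71} + \frac{9599}{34147} = \frac{69658469}{2424437}$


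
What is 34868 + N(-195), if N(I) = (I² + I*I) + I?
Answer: 110723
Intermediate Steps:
N(I) = I + 2*I² (N(I) = (I² + I²) + I = 2*I² + I = I + 2*I²)
34868 + N(-195) = 34868 - 195*(1 + 2*(-195)) = 34868 - 195*(1 - 390) = 34868 - 195*(-389) = 34868 + 75855 = 110723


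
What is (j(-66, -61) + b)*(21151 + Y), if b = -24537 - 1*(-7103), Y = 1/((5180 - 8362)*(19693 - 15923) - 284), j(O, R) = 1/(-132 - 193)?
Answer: -1437683179108883173/3898837800 ≈ -3.6875e+8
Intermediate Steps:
j(O, R) = -1/325 (j(O, R) = 1/(-325) = -1/325)
Y = -1/11996424 (Y = 1/(-3182*3770 - 284) = 1/(-11996140 - 284) = 1/(-11996424) = -1/11996424 ≈ -8.3358e-8)
b = -17434 (b = -24537 + 7103 = -17434)
(j(-66, -61) + b)*(21151 + Y) = (-1/325 - 17434)*(21151 - 1/11996424) = -5666051/325*253736364023/11996424 = -1437683179108883173/3898837800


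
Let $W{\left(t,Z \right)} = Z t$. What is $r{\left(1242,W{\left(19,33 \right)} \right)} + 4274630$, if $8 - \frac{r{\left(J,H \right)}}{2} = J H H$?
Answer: $-972257790$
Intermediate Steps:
$r{\left(J,H \right)} = 16 - 2 J H^{2}$ ($r{\left(J,H \right)} = 16 - 2 J H H = 16 - 2 H J H = 16 - 2 J H^{2}$)
$r{\left(1242,W{\left(19,33 \right)} \right)} + 4274630 = \left(16 - 2484 \left(33 \cdot 19\right)^{2}\right) + 4274630 = \left(16 - 2484 \cdot 627^{2}\right) + 4274630 = \left(16 - 2484 \cdot 393129\right) + 4274630 = \left(16 - 976532436\right) + 4274630 = -976532420 + 4274630 = -972257790$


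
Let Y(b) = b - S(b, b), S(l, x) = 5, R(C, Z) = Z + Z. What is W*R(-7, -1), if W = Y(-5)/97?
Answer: 20/97 ≈ 0.20619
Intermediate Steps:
R(C, Z) = 2*Z
Y(b) = -5 + b (Y(b) = b - 1*5 = b - 5 = -5 + b)
W = -10/97 (W = (-5 - 5)/97 = -10*1/97 = -10/97 ≈ -0.10309)
W*R(-7, -1) = -20*(-1)/97 = -10/97*(-2) = 20/97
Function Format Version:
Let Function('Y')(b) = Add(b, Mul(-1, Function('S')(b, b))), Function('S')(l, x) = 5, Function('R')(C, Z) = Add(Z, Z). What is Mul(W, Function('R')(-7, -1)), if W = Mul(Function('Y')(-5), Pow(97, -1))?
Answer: Rational(20, 97) ≈ 0.20619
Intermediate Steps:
Function('R')(C, Z) = Mul(2, Z)
Function('Y')(b) = Add(-5, b) (Function('Y')(b) = Add(b, Mul(-1, 5)) = Add(b, -5) = Add(-5, b))
W = Rational(-10, 97) (W = Mul(Add(-5, -5), Pow(97, -1)) = Mul(-10, Rational(1, 97)) = Rational(-10, 97) ≈ -0.10309)
Mul(W, Function('R')(-7, -1)) = Mul(Rational(-10, 97), Mul(2, -1)) = Mul(Rational(-10, 97), -2) = Rational(20, 97)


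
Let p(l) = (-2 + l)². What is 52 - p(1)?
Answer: 51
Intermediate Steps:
52 - p(1) = 52 - (-2 + 1)² = 52 - 1*(-1)² = 52 - 1*1 = 52 - 1 = 51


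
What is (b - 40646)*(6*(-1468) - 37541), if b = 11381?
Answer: 1356403485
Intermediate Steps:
(b - 40646)*(6*(-1468) - 37541) = (11381 - 40646)*(6*(-1468) - 37541) = -29265*(-8808 - 37541) = -29265*(-46349) = 1356403485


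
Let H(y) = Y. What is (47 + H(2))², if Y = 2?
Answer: 2401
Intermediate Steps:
H(y) = 2
(47 + H(2))² = (47 + 2)² = 49² = 2401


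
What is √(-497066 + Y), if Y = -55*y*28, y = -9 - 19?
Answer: I*√453946 ≈ 673.75*I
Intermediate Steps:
y = -28
Y = 43120 (Y = -55*(-28)*28 = 1540*28 = 43120)
√(-497066 + Y) = √(-497066 + 43120) = √(-453946) = I*√453946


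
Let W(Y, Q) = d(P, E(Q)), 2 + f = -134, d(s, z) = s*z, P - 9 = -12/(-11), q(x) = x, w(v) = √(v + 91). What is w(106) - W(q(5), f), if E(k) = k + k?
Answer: 30192/11 + √197 ≈ 2758.8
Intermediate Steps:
w(v) = √(91 + v)
E(k) = 2*k
P = 111/11 (P = 9 - 12/(-11) = 9 - 12*(-1/11) = 9 + 12/11 = 111/11 ≈ 10.091)
f = -136 (f = -2 - 134 = -136)
W(Y, Q) = 222*Q/11 (W(Y, Q) = 111*(2*Q)/11 = 222*Q/11)
w(106) - W(q(5), f) = √(91 + 106) - 222*(-136)/11 = √197 - 1*(-30192/11) = √197 + 30192/11 = 30192/11 + √197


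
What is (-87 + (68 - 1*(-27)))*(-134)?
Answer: -1072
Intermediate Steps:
(-87 + (68 - 1*(-27)))*(-134) = (-87 + (68 + 27))*(-134) = (-87 + 95)*(-134) = 8*(-134) = -1072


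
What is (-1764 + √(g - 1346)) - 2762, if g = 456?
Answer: -4526 + I*√890 ≈ -4526.0 + 29.833*I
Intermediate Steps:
(-1764 + √(g - 1346)) - 2762 = (-1764 + √(456 - 1346)) - 2762 = (-1764 + √(-890)) - 2762 = (-1764 + I*√890) - 2762 = -4526 + I*√890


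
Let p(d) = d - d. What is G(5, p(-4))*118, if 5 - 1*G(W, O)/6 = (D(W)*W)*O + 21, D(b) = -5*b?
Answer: -11328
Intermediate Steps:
p(d) = 0
G(W, O) = -96 + 30*O*W² (G(W, O) = 30 - 6*(((-5*W)*W)*O + 21) = 30 - 6*((-5*W²)*O + 21) = 30 - 6*(-5*O*W² + 21) = 30 - 6*(21 - 5*O*W²) = 30 + (-126 + 30*O*W²) = -96 + 30*O*W²)
G(5, p(-4))*118 = (-96 + 30*0*5²)*118 = (-96 + 30*0*25)*118 = (-96 + 0)*118 = -96*118 = -11328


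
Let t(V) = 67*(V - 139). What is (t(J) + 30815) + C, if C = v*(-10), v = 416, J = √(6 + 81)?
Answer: 17342 + 67*√87 ≈ 17967.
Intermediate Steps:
J = √87 ≈ 9.3274
t(V) = -9313 + 67*V (t(V) = 67*(-139 + V) = -9313 + 67*V)
C = -4160 (C = 416*(-10) = -4160)
(t(J) + 30815) + C = ((-9313 + 67*√87) + 30815) - 4160 = (21502 + 67*√87) - 4160 = 17342 + 67*√87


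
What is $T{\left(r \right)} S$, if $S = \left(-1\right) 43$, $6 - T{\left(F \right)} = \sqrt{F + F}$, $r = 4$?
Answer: $-258 + 86 \sqrt{2} \approx -136.38$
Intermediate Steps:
$T{\left(F \right)} = 6 - \sqrt{2} \sqrt{F}$ ($T{\left(F \right)} = 6 - \sqrt{F + F} = 6 - \sqrt{2 F} = 6 - \sqrt{2} \sqrt{F}$)
$S = -43$
$T{\left(r \right)} S = \left(6 - \sqrt{2} \sqrt{4}\right) \left(-43\right) = \left(6 - \sqrt{2} \cdot 2\right) \left(-43\right) = \left(6 - 2 \sqrt{2}\right) \left(-43\right) = -258 + 86 \sqrt{2}$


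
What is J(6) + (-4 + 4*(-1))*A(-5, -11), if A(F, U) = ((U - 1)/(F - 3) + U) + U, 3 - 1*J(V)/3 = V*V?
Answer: 65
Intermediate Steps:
J(V) = 9 - 3*V² (J(V) = 9 - 3*V*V = 9 - 3*V²)
A(F, U) = 2*U + (-1 + U)/(-3 + F) (A(F, U) = ((-1 + U)/(-3 + F) + U) + U = (U + (-1 + U)/(-3 + F)) + U = 2*U + (-1 + U)/(-3 + F))
J(6) + (-4 + 4*(-1))*A(-5, -11) = (9 - 3*6²) + (-4 + 4*(-1))*((-1 - 5*(-11) + 2*(-5)*(-11))/(-3 - 5)) = (9 - 3*36) + (-4 - 4)*((-1 + 55 + 110)/(-8)) = (9 - 108) - (-1)*164 = -99 - 8*(-41/2) = -99 + 164 = 65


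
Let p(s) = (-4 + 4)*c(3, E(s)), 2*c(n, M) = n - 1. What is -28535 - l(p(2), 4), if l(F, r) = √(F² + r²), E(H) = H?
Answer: -28539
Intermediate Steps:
c(n, M) = -½ + n/2 (c(n, M) = (n - 1)/2 = (-1 + n)/2 = -½ + n/2)
p(s) = 0 (p(s) = (-4 + 4)*(-½ + (½)*3) = 0*(-½ + 3/2) = 0*1 = 0)
-28535 - l(p(2), 4) = -28535 - √(0² + 4²) = -28535 - √(0 + 16) = -28535 - √16 = -28535 - 1*4 = -28535 - 4 = -28539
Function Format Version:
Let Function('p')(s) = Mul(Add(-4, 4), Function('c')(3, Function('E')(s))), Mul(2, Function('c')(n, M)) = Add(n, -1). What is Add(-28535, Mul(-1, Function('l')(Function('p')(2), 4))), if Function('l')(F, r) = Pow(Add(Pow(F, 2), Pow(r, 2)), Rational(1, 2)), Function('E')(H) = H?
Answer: -28539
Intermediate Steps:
Function('c')(n, M) = Add(Rational(-1, 2), Mul(Rational(1, 2), n)) (Function('c')(n, M) = Mul(Rational(1, 2), Add(n, -1)) = Mul(Rational(1, 2), Add(-1, n)) = Add(Rational(-1, 2), Mul(Rational(1, 2), n)))
Function('p')(s) = 0 (Function('p')(s) = Mul(Add(-4, 4), Add(Rational(-1, 2), Mul(Rational(1, 2), 3))) = Mul(0, Add(Rational(-1, 2), Rational(3, 2))) = Mul(0, 1) = 0)
Add(-28535, Mul(-1, Function('l')(Function('p')(2), 4))) = Add(-28535, Mul(-1, Pow(Add(Pow(0, 2), Pow(4, 2)), Rational(1, 2)))) = Add(-28535, Mul(-1, Pow(Add(0, 16), Rational(1, 2)))) = Add(-28535, Mul(-1, Pow(16, Rational(1, 2)))) = Add(-28535, Mul(-1, 4)) = Add(-28535, -4) = -28539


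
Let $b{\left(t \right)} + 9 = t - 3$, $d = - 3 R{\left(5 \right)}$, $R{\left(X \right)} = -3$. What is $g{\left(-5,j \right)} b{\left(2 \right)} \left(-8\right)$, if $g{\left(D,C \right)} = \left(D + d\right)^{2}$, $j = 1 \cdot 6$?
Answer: $1280$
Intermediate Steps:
$j = 6$
$d = 9$ ($d = \left(-3\right) \left(-3\right) = 9$)
$b{\left(t \right)} = -12 + t$ ($b{\left(t \right)} = -9 + \left(t - 3\right) = -9 + \left(-3 + t\right) = -12 + t$)
$g{\left(D,C \right)} = \left(9 + D\right)^{2}$ ($g{\left(D,C \right)} = \left(D + 9\right)^{2} = \left(9 + D\right)^{2}$)
$g{\left(-5,j \right)} b{\left(2 \right)} \left(-8\right) = \left(9 - 5\right)^{2} \left(-12 + 2\right) \left(-8\right) = 4^{2} \left(-10\right) \left(-8\right) = 16 \left(-10\right) \left(-8\right) = \left(-160\right) \left(-8\right) = 1280$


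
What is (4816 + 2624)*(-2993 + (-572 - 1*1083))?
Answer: -34581120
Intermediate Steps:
(4816 + 2624)*(-2993 + (-572 - 1*1083)) = 7440*(-2993 + (-572 - 1083)) = 7440*(-2993 - 1655) = 7440*(-4648) = -34581120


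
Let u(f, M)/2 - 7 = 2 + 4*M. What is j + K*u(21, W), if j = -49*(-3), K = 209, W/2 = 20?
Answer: 70789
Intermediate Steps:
W = 40 (W = 2*20 = 40)
u(f, M) = 18 + 8*M (u(f, M) = 14 + 2*(2 + 4*M) = 14 + (4 + 8*M) = 18 + 8*M)
j = 147
j + K*u(21, W) = 147 + 209*(18 + 8*40) = 147 + 209*(18 + 320) = 147 + 209*338 = 147 + 70642 = 70789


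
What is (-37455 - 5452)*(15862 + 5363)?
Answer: -910701075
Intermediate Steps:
(-37455 - 5452)*(15862 + 5363) = -42907*21225 = -910701075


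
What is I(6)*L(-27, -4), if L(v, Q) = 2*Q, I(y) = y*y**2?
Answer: -1728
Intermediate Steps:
I(y) = y**3
I(6)*L(-27, -4) = 6**3*(2*(-4)) = 216*(-8) = -1728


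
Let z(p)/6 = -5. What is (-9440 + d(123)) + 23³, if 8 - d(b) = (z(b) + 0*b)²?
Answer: 1835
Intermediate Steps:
z(p) = -30 (z(p) = 6*(-5) = -30)
d(b) = -892 (d(b) = 8 - (-30 + 0*b)² = 8 - (-30 + 0)² = 8 - 1*(-30)² = 8 - 1*900 = 8 - 900 = -892)
(-9440 + d(123)) + 23³ = (-9440 - 892) + 23³ = -10332 + 12167 = 1835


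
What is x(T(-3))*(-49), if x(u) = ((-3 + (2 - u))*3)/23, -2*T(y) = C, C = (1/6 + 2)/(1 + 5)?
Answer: 2891/552 ≈ 5.2373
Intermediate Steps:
C = 13/36 (C = (⅙ + 2)/6 = (13/6)*(⅙) = 13/36 ≈ 0.36111)
T(y) = -13/72 (T(y) = -½*13/36 = -13/72)
x(u) = -3/23 - 3*u/23 (x(u) = ((-1 - u)*3)*(1/23) = (-3 - 3*u)*(1/23) = -3/23 - 3*u/23)
x(T(-3))*(-49) = (-3/23 - 3/23*(-13/72))*(-49) = (-3/23 + 13/552)*(-49) = -59/552*(-49) = 2891/552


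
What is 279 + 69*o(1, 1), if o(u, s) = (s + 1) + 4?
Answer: 693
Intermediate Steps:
o(u, s) = 5 + s (o(u, s) = (1 + s) + 4 = 5 + s)
279 + 69*o(1, 1) = 279 + 69*(5 + 1) = 279 + 69*6 = 279 + 414 = 693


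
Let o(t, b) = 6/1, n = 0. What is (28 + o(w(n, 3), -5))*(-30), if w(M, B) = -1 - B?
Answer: -1020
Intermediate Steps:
o(t, b) = 6 (o(t, b) = 6*1 = 6)
(28 + o(w(n, 3), -5))*(-30) = (28 + 6)*(-30) = 34*(-30) = -1020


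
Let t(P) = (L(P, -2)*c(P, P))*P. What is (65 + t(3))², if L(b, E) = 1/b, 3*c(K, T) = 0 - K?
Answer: 4096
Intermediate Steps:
c(K, T) = -K/3 (c(K, T) = (0 - K)/3 = (-K)/3 = -K/3)
t(P) = -P/3 (t(P) = ((-P/3)/P)*P = -P/3)
(65 + t(3))² = (65 - ⅓*3)² = (65 - 1)² = 64² = 4096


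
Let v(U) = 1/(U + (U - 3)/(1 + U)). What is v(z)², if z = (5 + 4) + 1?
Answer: 121/13689 ≈ 0.0088392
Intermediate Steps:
z = 10 (z = 9 + 1 = 10)
v(U) = 1/(U + (-3 + U)/(1 + U))
v(z)² = ((1 + 10)/(-3 + 10² + 2*10))² = (11/(-3 + 100 + 20))² = (11/117)² = 121/13689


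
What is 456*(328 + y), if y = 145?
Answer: 215688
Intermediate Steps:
456*(328 + y) = 456*(328 + 145) = 456*473 = 215688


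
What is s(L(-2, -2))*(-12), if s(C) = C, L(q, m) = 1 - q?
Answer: -36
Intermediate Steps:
s(L(-2, -2))*(-12) = (1 - 1*(-2))*(-12) = (1 + 2)*(-12) = 3*(-12) = -36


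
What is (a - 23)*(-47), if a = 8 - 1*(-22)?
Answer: -329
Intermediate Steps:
a = 30 (a = 8 + 22 = 30)
(a - 23)*(-47) = (30 - 23)*(-47) = 7*(-47) = -329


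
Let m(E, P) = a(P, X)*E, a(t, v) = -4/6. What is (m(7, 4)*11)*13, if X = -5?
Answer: -2002/3 ≈ -667.33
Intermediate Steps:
a(t, v) = -⅔ (a(t, v) = -4*⅙ = -⅔)
m(E, P) = -2*E/3
(m(7, 4)*11)*13 = (-⅔*7*11)*13 = -14/3*11*13 = -154/3*13 = -2002/3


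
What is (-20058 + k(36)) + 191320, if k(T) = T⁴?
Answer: 1850878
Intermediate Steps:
(-20058 + k(36)) + 191320 = (-20058 + 36⁴) + 191320 = (-20058 + 1679616) + 191320 = 1659558 + 191320 = 1850878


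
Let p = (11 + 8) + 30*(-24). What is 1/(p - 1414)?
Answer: -1/2115 ≈ -0.00047281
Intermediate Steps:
p = -701 (p = 19 - 720 = -701)
1/(p - 1414) = 1/(-701 - 1414) = 1/(-2115) = -1/2115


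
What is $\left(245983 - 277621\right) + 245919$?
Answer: $214281$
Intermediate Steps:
$\left(245983 - 277621\right) + 245919 = -31638 + 245919 = 214281$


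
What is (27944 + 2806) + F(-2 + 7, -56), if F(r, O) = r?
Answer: 30755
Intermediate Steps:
(27944 + 2806) + F(-2 + 7, -56) = (27944 + 2806) + (-2 + 7) = 30750 + 5 = 30755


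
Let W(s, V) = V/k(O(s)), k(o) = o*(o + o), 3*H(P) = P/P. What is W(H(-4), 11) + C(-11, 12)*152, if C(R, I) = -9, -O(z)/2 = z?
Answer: -10845/8 ≈ -1355.6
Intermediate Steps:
O(z) = -2*z
H(P) = 1/3 (H(P) = (P/P)/3 = (1/3)*1 = 1/3)
k(o) = 2*o**2 (k(o) = o*(2*o) = 2*o**2)
W(s, V) = V/(8*s**2) (W(s, V) = V/((2*(-2*s)**2)) = V/((2*(4*s**2))) = V/((8*s**2)) = V*(1/(8*s**2)) = V/(8*s**2))
W(H(-4), 11) + C(-11, 12)*152 = (1/8)*11/(1/3)**2 - 9*152 = (1/8)*11*9 - 1368 = 99/8 - 1368 = -10845/8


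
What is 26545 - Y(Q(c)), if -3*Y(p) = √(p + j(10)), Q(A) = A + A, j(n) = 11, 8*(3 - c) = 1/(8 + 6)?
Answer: 26545 + √13314/84 ≈ 26546.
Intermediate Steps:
c = 335/112 (c = 3 - 1/(8*(8 + 6)) = 3 - ⅛/14 = 3 - ⅛*1/14 = 3 - 1/112 = 335/112 ≈ 2.9911)
Q(A) = 2*A
Y(p) = -√(11 + p)/3 (Y(p) = -√(p + 11)/3 = -√(11 + p)/3)
26545 - Y(Q(c)) = 26545 - (-1)*√(11 + 2*(335/112))/3 = 26545 - (-1)*√(11 + 335/56)/3 = 26545 - (-1)*√(951/56)/3 = 26545 - (-1)*√13314/28/3 = 26545 - (-1)*√13314/84 = 26545 + √13314/84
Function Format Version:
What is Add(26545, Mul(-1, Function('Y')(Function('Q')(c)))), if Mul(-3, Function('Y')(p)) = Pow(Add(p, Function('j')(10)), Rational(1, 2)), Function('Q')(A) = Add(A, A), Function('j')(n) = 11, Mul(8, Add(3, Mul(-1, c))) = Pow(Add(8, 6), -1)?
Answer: Add(26545, Mul(Rational(1, 84), Pow(13314, Rational(1, 2)))) ≈ 26546.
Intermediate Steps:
c = Rational(335, 112) (c = Add(3, Mul(Rational(-1, 8), Pow(Add(8, 6), -1))) = Add(3, Mul(Rational(-1, 8), Pow(14, -1))) = Add(3, Mul(Rational(-1, 8), Rational(1, 14))) = Add(3, Rational(-1, 112)) = Rational(335, 112) ≈ 2.9911)
Function('Q')(A) = Mul(2, A)
Function('Y')(p) = Mul(Rational(-1, 3), Pow(Add(11, p), Rational(1, 2))) (Function('Y')(p) = Mul(Rational(-1, 3), Pow(Add(p, 11), Rational(1, 2))) = Mul(Rational(-1, 3), Pow(Add(11, p), Rational(1, 2))))
Add(26545, Mul(-1, Function('Y')(Function('Q')(c)))) = Add(26545, Mul(-1, Mul(Rational(-1, 3), Pow(Add(11, Mul(2, Rational(335, 112))), Rational(1, 2))))) = Add(26545, Mul(-1, Mul(Rational(-1, 3), Pow(Add(11, Rational(335, 56)), Rational(1, 2))))) = Add(26545, Mul(-1, Mul(Rational(-1, 3), Pow(Rational(951, 56), Rational(1, 2))))) = Add(26545, Mul(-1, Mul(Rational(-1, 3), Mul(Rational(1, 28), Pow(13314, Rational(1, 2)))))) = Add(26545, Mul(-1, Mul(Rational(-1, 84), Pow(13314, Rational(1, 2))))) = Add(26545, Mul(Rational(1, 84), Pow(13314, Rational(1, 2))))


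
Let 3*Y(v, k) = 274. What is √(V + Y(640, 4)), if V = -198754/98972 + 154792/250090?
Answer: √30996490604510927670330/18563930610 ≈ 9.4839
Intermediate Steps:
Y(v, k) = 274/3 (Y(v, k) = (⅓)*274 = 274/3)
V = -8596578509/6187976870 (V = -198754*1/98972 + 154792*(1/250090) = -99377/49486 + 77396/125045 = -8596578509/6187976870 ≈ -1.3892)
√(V + Y(640, 4)) = √(-8596578509/6187976870 + 274/3) = √(1669715926853/18563930610) = √30996490604510927670330/18563930610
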